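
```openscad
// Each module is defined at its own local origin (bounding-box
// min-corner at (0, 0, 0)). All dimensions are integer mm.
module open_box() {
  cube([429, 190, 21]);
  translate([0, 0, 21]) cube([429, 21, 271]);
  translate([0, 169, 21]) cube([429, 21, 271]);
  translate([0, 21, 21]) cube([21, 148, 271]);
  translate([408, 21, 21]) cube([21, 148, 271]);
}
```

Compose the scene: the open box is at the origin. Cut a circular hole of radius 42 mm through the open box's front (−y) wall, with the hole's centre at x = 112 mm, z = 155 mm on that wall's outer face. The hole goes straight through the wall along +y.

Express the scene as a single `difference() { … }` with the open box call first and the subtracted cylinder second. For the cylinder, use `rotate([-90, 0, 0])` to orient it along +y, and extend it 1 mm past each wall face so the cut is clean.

difference() {
  open_box();
  translate([112, -1, 155]) rotate([-90, 0, 0]) cylinder(h = 23, r = 42);
}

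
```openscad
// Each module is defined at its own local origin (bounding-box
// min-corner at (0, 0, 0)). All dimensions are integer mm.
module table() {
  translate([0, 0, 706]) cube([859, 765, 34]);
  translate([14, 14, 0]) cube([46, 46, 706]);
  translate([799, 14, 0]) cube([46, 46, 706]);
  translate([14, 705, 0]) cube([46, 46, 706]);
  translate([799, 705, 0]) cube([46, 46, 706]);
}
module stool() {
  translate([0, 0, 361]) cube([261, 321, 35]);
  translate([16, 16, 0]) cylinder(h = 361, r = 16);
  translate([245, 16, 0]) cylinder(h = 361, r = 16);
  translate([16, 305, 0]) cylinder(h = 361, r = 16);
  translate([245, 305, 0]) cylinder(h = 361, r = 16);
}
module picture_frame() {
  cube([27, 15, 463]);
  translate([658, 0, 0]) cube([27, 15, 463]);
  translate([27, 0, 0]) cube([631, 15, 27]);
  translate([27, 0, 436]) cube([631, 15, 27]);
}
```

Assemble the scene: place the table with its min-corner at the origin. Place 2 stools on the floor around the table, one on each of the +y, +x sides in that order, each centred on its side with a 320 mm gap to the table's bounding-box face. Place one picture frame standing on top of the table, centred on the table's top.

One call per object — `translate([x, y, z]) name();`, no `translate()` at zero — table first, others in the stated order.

table();
translate([299, 1085, 0]) stool();
translate([1179, 222, 0]) stool();
translate([87, 375, 740]) picture_frame();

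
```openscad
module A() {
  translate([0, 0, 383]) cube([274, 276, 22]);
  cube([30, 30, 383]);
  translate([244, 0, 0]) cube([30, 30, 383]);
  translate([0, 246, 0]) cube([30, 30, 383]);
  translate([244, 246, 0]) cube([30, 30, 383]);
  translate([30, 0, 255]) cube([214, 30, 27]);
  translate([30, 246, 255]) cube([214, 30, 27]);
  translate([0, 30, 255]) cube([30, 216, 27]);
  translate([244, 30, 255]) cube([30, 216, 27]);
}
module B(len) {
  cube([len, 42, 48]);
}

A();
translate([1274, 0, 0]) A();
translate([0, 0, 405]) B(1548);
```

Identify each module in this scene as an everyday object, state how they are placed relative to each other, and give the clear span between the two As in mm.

Second stool starts at x = 1274; first ends at x = 274; clear span = 1274 − 274 = 1000 mm.

A is a stool. B is a beam. A beam spans the tops of two stools. The clear span between the two stools is 1000 mm.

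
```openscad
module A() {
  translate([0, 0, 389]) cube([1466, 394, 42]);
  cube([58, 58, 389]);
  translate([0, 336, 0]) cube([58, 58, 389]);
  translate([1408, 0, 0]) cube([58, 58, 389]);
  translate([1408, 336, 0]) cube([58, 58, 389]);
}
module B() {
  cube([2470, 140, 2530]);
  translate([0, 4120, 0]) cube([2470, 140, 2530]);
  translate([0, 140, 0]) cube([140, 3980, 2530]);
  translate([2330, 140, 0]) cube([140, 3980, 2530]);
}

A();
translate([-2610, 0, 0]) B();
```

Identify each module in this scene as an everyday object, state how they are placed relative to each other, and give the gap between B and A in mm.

The house frame's nearest face is 140 mm from the bench's −x face.

A is a bench. B is a house frame. The house frame is on the floor beside the bench on its −x side. The gap between the house frame and the bench is 140 mm.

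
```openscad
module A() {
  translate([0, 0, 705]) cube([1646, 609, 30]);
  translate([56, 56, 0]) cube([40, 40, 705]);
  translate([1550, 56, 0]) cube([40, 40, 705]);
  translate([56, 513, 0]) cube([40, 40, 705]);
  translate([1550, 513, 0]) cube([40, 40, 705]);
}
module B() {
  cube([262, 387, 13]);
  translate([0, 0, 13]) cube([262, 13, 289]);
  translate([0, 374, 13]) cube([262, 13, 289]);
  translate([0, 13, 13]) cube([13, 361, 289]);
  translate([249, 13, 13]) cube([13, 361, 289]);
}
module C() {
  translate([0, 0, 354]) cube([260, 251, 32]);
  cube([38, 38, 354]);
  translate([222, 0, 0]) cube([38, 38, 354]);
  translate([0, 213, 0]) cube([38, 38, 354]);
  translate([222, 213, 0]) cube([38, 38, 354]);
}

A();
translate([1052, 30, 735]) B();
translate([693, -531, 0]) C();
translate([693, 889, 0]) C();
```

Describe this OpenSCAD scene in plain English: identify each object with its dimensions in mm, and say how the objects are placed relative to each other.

A is a table with a 1646×609 mm rectangular top, 30 mm thick, top surface at z = 735 mm, supported by four 40×40 mm square legs, each inset 56 mm from the nearest pair of top edges, running from the floor.

B is an open storage box with external size 262×387×302 mm and wall thickness 13 mm (the base is also 13 mm thick). The base covers the whole footprint; the four walls stand on the base, with the y-facing walls full-width and the x-facing walls fitting between their inner faces.

C is a four-legged stool. The seat is a 260×251×32 mm slab whose top surface is at z = 386 mm; four square legs, each 38×38 mm in cross-section, run from the floor (z = 0) to the underside of the seat, each flush with a corner of the seat.

The open box is on top of the table. Two stools sit around the table at the −y, +y sides.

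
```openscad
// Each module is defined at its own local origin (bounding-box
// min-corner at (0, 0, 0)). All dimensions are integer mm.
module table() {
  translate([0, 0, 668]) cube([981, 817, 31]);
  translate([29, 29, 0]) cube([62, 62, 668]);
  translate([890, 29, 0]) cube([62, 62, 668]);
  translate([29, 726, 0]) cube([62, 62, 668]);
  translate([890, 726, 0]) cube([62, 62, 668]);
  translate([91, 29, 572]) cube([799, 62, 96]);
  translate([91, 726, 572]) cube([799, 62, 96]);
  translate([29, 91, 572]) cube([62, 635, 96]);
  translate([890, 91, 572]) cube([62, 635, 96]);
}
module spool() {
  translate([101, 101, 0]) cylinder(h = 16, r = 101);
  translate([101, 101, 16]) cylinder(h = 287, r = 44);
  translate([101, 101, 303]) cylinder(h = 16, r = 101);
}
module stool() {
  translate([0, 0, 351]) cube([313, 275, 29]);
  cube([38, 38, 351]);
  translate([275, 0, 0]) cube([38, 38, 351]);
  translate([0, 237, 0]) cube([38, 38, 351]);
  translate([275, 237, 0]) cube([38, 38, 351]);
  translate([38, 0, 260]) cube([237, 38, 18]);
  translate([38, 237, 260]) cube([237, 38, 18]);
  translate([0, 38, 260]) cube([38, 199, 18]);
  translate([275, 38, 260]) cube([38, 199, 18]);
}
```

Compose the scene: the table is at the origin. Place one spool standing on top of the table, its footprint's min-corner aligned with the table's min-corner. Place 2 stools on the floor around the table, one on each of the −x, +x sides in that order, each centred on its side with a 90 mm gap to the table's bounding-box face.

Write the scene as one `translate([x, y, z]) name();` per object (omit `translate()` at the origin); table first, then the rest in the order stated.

table();
translate([0, 0, 699]) spool();
translate([-403, 271, 0]) stool();
translate([1071, 271, 0]) stool();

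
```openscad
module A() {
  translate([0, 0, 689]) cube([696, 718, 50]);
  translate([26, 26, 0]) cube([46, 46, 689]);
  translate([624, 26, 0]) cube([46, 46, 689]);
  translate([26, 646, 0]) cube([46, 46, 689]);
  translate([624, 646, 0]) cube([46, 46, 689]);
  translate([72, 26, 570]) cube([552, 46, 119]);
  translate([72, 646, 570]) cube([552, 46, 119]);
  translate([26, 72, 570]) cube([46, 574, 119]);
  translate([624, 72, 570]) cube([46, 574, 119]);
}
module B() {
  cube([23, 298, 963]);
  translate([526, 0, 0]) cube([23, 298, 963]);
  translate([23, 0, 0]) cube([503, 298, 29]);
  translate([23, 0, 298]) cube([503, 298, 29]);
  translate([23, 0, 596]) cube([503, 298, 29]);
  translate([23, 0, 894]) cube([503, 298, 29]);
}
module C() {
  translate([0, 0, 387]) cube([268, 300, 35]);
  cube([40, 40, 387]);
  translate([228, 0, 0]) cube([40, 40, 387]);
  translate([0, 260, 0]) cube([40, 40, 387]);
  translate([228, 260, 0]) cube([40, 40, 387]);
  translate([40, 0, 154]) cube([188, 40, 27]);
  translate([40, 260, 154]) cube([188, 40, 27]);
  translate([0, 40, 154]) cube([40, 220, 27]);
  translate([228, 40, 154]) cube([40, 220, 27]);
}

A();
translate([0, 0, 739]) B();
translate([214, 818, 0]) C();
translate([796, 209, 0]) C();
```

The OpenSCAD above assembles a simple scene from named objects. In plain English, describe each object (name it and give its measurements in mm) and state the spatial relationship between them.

A is a rectangular dining table. The top is 696×718×50 mm with its upper surface at z = 739 mm. It stands on four 46×46 mm square legs, each inset 26 mm from the nearest pair of top edges, running from the floor to the underside of the top. Four apron rails, 46 mm thick and 119 mm tall, run between adjacent legs with their top edges flush with the underside of the top and their outer faces flush with the legs' outer faces.

B is a bookshelf 549 mm wide overall, 298 mm deep and 963 mm tall. The two sides are 23 mm thick vertical panels. 4 horizontal shelves of 29 mm thickness span between the inner faces of the sides; the lowest shelf sits on the floor and shelves are stacked with a clear vertical gap of 269 mm between each pair.

C is a simple wooden stool: a rectangular seat 268 mm (x) by 300 mm (y), 35 mm thick, top face at z = 422 mm, on four square legs, each 40×40 mm in cross-section. The legs rest on z = 0, each flush with a corner of the seat. Four stretchers, 40 mm wide and 27 mm tall, connect adjacent legs with their undersides at z = 154 mm, each running between the inner faces of the legs it joins and aligned with the legs' outer faces on the other axis.

The bookshelf is on top of the table. Two stools sit around the table at the +y, +x sides.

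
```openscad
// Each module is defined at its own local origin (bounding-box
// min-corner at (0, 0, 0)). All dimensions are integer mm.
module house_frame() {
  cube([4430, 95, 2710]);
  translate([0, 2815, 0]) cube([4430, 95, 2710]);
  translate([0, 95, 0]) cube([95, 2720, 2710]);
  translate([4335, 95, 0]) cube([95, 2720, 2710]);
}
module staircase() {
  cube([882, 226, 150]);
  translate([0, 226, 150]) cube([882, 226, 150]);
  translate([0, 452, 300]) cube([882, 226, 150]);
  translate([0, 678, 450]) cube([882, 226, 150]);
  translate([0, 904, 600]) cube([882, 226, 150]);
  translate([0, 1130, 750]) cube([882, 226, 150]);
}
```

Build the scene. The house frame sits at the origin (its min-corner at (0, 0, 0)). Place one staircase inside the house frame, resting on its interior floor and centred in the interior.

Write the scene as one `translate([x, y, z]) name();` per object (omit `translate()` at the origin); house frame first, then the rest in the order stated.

house_frame();
translate([1774, 777, 0]) staircase();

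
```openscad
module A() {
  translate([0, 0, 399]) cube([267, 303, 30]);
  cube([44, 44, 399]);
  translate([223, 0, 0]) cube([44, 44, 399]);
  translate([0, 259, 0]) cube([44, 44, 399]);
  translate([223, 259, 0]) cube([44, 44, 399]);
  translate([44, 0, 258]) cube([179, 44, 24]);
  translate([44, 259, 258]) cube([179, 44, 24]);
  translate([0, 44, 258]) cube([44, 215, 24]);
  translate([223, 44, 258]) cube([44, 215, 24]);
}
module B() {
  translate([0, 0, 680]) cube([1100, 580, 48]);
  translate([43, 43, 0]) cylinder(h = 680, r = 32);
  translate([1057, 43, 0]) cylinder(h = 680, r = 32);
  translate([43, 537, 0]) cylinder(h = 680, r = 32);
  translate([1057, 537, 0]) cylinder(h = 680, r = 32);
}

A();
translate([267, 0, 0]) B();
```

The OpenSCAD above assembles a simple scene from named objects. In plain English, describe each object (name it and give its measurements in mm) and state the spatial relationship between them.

A is a four-legged stool. The seat is 267×303 mm, 30 mm thick, top at z = 429 mm. It stands on four square legs, each 44×44 mm in cross-section, from z = 0 to the seat underside, each flush with a corner of the seat. Four stretchers, 44 mm wide and 24 mm tall, connect adjacent legs with their undersides at z = 258 mm, each running between the inner faces of the legs it joins and aligned with the legs' outer faces on the other axis.

B is a table: top 1100 mm (x) × 580 mm (y), 48 mm thick, upper face at z = 728 mm, on four round legs of 64 mm diameter, each leg's bounding box inset 11 mm from the nearest pair of top edges, running from z = 0 to the bottom of the top.

The table is against the stool's +x side, with their −y faces flush.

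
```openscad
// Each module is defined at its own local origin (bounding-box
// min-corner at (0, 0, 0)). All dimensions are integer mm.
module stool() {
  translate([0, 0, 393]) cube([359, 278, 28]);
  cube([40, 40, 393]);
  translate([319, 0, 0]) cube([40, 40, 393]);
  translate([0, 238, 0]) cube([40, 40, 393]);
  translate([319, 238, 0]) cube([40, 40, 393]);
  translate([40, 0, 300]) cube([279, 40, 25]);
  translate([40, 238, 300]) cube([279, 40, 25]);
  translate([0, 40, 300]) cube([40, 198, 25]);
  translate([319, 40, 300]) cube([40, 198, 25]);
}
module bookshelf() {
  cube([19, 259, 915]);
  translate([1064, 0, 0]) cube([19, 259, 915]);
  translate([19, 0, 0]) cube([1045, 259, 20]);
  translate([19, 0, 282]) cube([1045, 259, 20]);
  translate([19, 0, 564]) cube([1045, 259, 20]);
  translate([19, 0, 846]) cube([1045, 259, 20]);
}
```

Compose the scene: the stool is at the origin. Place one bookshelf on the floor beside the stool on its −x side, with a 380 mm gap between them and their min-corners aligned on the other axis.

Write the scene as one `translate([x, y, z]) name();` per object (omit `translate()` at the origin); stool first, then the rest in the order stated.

stool();
translate([-1463, 0, 0]) bookshelf();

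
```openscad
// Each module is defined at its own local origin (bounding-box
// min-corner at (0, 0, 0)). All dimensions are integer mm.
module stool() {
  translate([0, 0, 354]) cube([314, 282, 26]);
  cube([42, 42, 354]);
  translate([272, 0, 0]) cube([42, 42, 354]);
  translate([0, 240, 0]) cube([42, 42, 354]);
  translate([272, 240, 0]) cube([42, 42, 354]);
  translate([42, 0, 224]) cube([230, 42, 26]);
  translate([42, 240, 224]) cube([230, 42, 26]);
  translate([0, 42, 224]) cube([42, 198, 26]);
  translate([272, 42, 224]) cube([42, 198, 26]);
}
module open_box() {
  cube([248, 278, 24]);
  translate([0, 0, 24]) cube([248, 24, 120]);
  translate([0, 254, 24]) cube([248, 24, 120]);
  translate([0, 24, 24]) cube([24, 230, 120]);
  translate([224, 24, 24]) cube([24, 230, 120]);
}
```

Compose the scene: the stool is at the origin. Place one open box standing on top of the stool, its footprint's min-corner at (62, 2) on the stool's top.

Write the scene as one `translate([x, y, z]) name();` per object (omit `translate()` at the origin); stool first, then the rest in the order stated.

stool();
translate([62, 2, 380]) open_box();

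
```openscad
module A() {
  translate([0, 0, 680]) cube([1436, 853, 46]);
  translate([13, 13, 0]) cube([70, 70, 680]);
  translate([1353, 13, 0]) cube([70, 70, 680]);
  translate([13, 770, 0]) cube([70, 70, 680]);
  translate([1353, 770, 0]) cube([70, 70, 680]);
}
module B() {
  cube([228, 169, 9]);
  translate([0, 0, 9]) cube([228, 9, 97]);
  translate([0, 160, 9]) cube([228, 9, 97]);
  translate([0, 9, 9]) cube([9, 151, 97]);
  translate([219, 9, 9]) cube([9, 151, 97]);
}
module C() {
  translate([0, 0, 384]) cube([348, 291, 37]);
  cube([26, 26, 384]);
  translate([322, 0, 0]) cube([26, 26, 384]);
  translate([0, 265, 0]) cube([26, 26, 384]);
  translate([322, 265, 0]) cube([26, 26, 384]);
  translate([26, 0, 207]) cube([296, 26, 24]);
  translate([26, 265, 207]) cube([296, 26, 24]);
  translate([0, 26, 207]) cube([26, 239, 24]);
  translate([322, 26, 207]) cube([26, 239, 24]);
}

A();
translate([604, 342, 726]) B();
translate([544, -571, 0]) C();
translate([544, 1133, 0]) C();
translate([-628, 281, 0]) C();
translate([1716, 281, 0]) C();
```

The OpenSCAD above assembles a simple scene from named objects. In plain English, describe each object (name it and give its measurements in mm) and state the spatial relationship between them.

A is a table with a 1436×853 mm rectangular top, 46 mm thick, top surface at z = 726 mm, supported by four 70×70 mm square legs, each inset 13 mm from the nearest pair of top edges, running from the floor.

B is an open storage box with external size 228×169×106 mm and wall thickness 9 mm (the base is also 9 mm thick). The base covers the whole footprint; the four walls stand on the base, with the y-facing walls full-width and the x-facing walls fitting between their inner faces.

C is a four-legged stool. The seat is a 348×291×37 mm slab whose top surface is at z = 421 mm; four square legs, each 26×26 mm in cross-section, run from the floor (z = 0) to the underside of the seat, each flush with a corner of the seat. Four stretchers, 26 mm wide and 24 mm tall, connect adjacent legs with their undersides at z = 207 mm, each running between the inner faces of the legs it joins and aligned with the legs' outer faces on the other axis.

The open box is on top of the table, centred. Four stools sit around the table at the −y, +y, −x, +x sides.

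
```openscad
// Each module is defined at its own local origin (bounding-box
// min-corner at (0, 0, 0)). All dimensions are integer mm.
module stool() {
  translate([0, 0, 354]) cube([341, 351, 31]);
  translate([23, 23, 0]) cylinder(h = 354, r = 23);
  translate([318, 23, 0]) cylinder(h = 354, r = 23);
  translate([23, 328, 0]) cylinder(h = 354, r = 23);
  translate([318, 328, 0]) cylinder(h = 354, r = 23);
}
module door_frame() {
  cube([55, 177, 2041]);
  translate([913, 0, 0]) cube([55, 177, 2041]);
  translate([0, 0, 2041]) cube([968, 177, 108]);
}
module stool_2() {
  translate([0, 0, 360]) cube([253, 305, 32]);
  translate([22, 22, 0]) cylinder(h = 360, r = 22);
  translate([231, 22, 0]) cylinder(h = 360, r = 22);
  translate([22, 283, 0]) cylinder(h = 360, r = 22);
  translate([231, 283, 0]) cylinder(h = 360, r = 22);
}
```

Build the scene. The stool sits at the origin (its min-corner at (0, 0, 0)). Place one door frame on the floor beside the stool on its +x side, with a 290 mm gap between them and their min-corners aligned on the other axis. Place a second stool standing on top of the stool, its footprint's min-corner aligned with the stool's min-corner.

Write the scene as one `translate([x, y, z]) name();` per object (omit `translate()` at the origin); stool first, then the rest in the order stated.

stool();
translate([631, 0, 0]) door_frame();
translate([0, 0, 385]) stool_2();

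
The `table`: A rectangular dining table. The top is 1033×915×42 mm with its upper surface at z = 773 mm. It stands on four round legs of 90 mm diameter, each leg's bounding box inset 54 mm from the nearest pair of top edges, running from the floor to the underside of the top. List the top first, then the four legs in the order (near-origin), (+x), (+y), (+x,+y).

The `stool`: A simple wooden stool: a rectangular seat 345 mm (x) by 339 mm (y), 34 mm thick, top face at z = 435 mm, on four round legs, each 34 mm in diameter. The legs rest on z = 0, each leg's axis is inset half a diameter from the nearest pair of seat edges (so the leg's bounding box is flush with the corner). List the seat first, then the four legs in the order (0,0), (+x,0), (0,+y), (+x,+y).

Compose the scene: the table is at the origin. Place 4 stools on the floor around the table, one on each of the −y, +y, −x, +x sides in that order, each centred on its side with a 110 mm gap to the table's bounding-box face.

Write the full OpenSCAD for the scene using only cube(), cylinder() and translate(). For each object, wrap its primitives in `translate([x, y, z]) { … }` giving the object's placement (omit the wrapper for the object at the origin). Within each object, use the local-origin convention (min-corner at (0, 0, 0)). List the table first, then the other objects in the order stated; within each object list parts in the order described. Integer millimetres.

translate([0, 0, 731]) cube([1033, 915, 42]);
translate([99, 99, 0]) cylinder(h = 731, r = 45);
translate([934, 99, 0]) cylinder(h = 731, r = 45);
translate([99, 816, 0]) cylinder(h = 731, r = 45);
translate([934, 816, 0]) cylinder(h = 731, r = 45);
translate([344, -449, 0]) {
  translate([0, 0, 401]) cube([345, 339, 34]);
  translate([17, 17, 0]) cylinder(h = 401, r = 17);
  translate([328, 17, 0]) cylinder(h = 401, r = 17);
  translate([17, 322, 0]) cylinder(h = 401, r = 17);
  translate([328, 322, 0]) cylinder(h = 401, r = 17);
}
translate([344, 1025, 0]) {
  translate([0, 0, 401]) cube([345, 339, 34]);
  translate([17, 17, 0]) cylinder(h = 401, r = 17);
  translate([328, 17, 0]) cylinder(h = 401, r = 17);
  translate([17, 322, 0]) cylinder(h = 401, r = 17);
  translate([328, 322, 0]) cylinder(h = 401, r = 17);
}
translate([-455, 288, 0]) {
  translate([0, 0, 401]) cube([345, 339, 34]);
  translate([17, 17, 0]) cylinder(h = 401, r = 17);
  translate([328, 17, 0]) cylinder(h = 401, r = 17);
  translate([17, 322, 0]) cylinder(h = 401, r = 17);
  translate([328, 322, 0]) cylinder(h = 401, r = 17);
}
translate([1143, 288, 0]) {
  translate([0, 0, 401]) cube([345, 339, 34]);
  translate([17, 17, 0]) cylinder(h = 401, r = 17);
  translate([328, 17, 0]) cylinder(h = 401, r = 17);
  translate([17, 322, 0]) cylinder(h = 401, r = 17);
  translate([328, 322, 0]) cylinder(h = 401, r = 17);
}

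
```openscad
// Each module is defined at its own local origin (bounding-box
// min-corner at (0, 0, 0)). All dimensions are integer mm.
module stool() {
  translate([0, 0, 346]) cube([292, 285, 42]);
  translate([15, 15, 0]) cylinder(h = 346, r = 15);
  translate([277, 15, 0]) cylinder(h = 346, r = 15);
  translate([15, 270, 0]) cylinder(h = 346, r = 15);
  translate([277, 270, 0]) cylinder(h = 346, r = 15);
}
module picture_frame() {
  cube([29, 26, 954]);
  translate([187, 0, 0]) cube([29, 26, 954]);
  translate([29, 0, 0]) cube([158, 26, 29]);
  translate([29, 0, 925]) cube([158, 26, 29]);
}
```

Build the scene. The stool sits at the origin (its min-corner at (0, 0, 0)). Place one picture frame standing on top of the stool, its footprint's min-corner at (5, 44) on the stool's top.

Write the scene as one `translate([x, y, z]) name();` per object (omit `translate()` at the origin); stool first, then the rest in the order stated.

stool();
translate([5, 44, 388]) picture_frame();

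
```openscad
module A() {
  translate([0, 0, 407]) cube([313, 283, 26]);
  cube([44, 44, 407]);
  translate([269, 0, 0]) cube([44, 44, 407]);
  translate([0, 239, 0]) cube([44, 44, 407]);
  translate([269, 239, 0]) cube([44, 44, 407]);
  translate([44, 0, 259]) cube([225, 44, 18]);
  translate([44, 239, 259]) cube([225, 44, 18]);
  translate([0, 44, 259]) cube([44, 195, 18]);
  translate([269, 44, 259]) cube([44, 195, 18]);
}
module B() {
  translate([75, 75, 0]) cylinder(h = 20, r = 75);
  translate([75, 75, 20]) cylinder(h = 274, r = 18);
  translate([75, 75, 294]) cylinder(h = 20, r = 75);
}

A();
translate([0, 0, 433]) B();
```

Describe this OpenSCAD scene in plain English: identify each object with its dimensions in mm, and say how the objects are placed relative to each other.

A is a four-legged stool. The seat is 313×283 mm, 26 mm thick, top at z = 433 mm. It stands on four square legs, each 44×44 mm in cross-section, from z = 0 to the seat underside, each flush with a corner of the seat. Four stretchers, 44 mm wide and 18 mm tall, connect adjacent legs with their undersides at z = 259 mm, each running between the inner faces of the legs it joins and aligned with the legs' outer faces on the other axis.

B is a spool: two coaxial disc flanges of radius 75 mm and thickness 20 mm, joined by a core cylinder of radius 18 mm and height 274 mm. The lower flange rests on z = 0 and the three cylinders share a vertical axis.

The spool is on top of the stool.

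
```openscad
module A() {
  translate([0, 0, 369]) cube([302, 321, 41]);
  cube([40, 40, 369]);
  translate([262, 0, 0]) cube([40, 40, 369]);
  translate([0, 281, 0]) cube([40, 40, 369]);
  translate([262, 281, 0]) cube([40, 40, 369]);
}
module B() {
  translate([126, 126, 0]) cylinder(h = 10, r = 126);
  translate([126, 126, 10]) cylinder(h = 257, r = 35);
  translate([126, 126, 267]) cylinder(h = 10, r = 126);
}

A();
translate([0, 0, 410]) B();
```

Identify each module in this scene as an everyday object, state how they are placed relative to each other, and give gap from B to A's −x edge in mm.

The spool's min-x is at 0; the stool's min-x is 0; gap = 0 mm.

A is a stool. B is a spool. The spool is on top of the stool. The gap from the spool to the stool's −x edge is 0 mm.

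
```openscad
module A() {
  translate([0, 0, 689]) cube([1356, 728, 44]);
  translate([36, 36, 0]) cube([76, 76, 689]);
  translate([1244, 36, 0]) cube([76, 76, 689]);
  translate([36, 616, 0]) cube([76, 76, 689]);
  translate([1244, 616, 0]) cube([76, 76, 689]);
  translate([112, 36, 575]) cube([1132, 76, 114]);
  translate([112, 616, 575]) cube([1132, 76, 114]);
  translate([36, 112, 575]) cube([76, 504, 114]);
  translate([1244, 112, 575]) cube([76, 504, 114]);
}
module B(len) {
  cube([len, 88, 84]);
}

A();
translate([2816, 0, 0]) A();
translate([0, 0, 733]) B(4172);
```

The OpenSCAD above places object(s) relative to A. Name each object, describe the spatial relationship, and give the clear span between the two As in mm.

A is a table. B is a beam. A beam spans the tops of two tables. The clear span between the two tables is 1460 mm.

Second table starts at x = 2816; first ends at x = 1356; clear span = 2816 − 1356 = 1460 mm.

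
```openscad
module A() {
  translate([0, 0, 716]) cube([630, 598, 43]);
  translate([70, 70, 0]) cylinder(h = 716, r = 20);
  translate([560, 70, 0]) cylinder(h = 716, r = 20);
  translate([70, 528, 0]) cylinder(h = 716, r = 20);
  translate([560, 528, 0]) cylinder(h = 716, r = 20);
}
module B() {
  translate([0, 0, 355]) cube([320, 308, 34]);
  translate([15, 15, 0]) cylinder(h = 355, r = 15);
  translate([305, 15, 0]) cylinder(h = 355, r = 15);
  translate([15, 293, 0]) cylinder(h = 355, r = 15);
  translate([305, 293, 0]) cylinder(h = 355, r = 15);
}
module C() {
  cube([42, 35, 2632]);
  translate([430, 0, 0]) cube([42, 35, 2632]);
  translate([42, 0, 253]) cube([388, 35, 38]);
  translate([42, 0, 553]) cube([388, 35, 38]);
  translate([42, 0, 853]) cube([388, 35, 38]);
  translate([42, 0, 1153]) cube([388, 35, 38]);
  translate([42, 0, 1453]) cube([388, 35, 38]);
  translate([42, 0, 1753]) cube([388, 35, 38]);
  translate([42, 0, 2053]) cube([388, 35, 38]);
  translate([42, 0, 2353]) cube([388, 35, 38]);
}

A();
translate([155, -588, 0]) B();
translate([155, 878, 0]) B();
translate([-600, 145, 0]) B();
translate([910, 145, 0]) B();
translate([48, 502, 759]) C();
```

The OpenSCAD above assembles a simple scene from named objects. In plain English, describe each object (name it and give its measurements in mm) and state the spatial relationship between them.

A is a table with a 630×598 mm rectangular top, 43 mm thick, top surface at z = 759 mm, supported by four round legs of 40 mm diameter, each leg's bounding box inset 50 mm from the nearest pair of top edges, running from the floor.

B is a simple wooden stool: a rectangular seat 320 mm (x) by 308 mm (y), 34 mm thick, top face at z = 389 mm, on four round legs, each 30 mm in diameter. The legs rest on z = 0, each leg's axis is inset half a diameter from the nearest pair of seat edges (so the leg's bounding box is flush with the corner).

C is a wooden ladder with two side rails of 42×35 mm section and 2632 mm height, set 472 mm apart overall. Between them run 8 rectangular rungs (35 mm deep, 38 mm thick), front faces flush with the rails' −y face. The bottom of the first rung is 253 mm above the floor and each subsequent rung is 300 mm higher than the one below.

Four stools sit around the table at the −y, +y, −x, +x sides. The ladder is on top of the table.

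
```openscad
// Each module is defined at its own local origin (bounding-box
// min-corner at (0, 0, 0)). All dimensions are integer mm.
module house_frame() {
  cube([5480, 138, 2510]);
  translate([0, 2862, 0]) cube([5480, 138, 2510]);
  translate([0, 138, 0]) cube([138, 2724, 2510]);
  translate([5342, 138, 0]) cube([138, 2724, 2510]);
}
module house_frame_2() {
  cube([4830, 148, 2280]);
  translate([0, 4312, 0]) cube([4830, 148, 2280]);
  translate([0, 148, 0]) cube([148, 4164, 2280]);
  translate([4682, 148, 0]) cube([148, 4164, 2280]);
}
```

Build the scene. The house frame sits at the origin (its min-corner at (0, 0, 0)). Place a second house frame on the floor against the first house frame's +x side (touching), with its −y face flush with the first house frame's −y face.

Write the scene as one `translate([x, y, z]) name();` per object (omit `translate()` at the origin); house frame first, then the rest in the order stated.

house_frame();
translate([5480, 0, 0]) house_frame_2();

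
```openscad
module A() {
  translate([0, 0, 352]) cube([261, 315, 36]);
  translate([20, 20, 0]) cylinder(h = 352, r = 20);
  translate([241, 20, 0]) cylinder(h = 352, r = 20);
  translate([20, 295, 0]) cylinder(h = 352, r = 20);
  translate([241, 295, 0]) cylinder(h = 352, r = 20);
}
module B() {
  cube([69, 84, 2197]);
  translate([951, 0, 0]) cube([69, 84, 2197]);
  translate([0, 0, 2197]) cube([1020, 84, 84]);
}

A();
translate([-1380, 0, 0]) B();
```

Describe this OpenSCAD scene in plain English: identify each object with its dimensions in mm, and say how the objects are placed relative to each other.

A is a four-legged stool. The seat is a 261×315×36 mm slab whose top surface is at z = 388 mm; four round legs, each 40 mm in diameter, run from the floor (z = 0) to the underside of the seat, each leg's axis is inset half a diameter from the nearest pair of seat edges (so the leg's bounding box is flush with the corner).

B is a door frame. The clear opening is 882 mm wide and 2197 mm high. Two 69 mm wide jambs, 84 mm deep, stand either side of the opening from the floor to the top of the opening. A 84 mm thick head sits across the top of both jambs, spanning the full outside width of the frame.

The door frame is on the floor beside the stool on its −x side.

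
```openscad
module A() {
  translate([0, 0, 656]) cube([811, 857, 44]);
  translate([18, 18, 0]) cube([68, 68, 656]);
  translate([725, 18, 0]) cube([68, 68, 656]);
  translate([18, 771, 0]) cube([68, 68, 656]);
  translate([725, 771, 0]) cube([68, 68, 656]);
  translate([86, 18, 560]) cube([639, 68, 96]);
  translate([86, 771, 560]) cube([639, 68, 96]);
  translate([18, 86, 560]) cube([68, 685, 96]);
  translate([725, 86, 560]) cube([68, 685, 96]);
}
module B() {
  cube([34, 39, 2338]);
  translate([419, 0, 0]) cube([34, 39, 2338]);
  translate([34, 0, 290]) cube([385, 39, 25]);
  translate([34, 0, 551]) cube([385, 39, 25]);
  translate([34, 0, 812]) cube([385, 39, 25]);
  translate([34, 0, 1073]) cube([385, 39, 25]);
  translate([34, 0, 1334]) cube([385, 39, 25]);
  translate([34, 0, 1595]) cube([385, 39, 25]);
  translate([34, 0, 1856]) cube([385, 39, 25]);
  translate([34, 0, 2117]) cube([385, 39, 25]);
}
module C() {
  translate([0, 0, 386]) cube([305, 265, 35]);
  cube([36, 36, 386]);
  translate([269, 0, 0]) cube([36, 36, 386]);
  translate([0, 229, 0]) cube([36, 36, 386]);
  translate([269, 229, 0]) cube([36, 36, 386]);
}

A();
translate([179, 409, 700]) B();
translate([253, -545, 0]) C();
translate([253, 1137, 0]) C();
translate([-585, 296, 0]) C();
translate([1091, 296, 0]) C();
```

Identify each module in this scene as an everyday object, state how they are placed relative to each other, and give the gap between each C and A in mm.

A is a table. B is a ladder. C is a stool. The ladder is on top of the table, centred. Four stools sit around the table at the −y, +y, −x, +x sides. The gap between each stool and the table is 280 mm.

Each stool's nearest face is 280 mm from the table's bounding box.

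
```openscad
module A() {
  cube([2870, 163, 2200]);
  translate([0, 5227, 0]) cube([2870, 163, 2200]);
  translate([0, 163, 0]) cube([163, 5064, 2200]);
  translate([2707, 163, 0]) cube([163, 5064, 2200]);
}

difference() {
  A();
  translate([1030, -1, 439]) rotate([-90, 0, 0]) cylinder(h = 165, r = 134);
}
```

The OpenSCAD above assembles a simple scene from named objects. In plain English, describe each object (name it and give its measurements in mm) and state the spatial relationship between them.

A is a box-shaped house frame (walls only): outside footprint 2870×5390 mm, wall height 2200 mm, wall thickness 163 mm. The two y-facing walls run the full x-width; the two x-facing walls fit between the inner faces of the y-facing walls.

The house frame has a circular hole of radius 134 mm through its front wall, centred at (x = 1030, z = 439).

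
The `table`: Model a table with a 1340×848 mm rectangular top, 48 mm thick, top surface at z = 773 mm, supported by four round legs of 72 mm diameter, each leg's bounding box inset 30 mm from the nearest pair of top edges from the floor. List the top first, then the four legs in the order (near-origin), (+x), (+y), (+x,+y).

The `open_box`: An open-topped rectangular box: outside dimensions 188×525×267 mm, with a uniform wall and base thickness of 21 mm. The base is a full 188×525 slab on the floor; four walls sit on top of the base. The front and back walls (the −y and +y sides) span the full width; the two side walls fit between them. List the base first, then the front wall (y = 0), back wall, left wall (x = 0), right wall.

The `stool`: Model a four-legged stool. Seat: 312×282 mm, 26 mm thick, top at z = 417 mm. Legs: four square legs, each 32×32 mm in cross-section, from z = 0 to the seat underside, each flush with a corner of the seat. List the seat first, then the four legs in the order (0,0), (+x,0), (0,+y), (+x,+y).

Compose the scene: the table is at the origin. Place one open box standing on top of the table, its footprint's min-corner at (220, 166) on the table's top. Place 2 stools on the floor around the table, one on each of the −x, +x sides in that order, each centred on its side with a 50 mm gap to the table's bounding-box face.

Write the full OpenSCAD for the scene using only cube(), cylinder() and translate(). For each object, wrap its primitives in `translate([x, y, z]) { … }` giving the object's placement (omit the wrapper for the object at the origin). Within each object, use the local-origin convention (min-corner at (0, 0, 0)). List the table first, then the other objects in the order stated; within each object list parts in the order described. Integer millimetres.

translate([0, 0, 725]) cube([1340, 848, 48]);
translate([66, 66, 0]) cylinder(h = 725, r = 36);
translate([1274, 66, 0]) cylinder(h = 725, r = 36);
translate([66, 782, 0]) cylinder(h = 725, r = 36);
translate([1274, 782, 0]) cylinder(h = 725, r = 36);
translate([220, 166, 773]) {
  cube([188, 525, 21]);
  translate([0, 0, 21]) cube([188, 21, 246]);
  translate([0, 504, 21]) cube([188, 21, 246]);
  translate([0, 21, 21]) cube([21, 483, 246]);
  translate([167, 21, 21]) cube([21, 483, 246]);
}
translate([-362, 283, 0]) {
  translate([0, 0, 391]) cube([312, 282, 26]);
  cube([32, 32, 391]);
  translate([280, 0, 0]) cube([32, 32, 391]);
  translate([0, 250, 0]) cube([32, 32, 391]);
  translate([280, 250, 0]) cube([32, 32, 391]);
}
translate([1390, 283, 0]) {
  translate([0, 0, 391]) cube([312, 282, 26]);
  cube([32, 32, 391]);
  translate([280, 0, 0]) cube([32, 32, 391]);
  translate([0, 250, 0]) cube([32, 32, 391]);
  translate([280, 250, 0]) cube([32, 32, 391]);
}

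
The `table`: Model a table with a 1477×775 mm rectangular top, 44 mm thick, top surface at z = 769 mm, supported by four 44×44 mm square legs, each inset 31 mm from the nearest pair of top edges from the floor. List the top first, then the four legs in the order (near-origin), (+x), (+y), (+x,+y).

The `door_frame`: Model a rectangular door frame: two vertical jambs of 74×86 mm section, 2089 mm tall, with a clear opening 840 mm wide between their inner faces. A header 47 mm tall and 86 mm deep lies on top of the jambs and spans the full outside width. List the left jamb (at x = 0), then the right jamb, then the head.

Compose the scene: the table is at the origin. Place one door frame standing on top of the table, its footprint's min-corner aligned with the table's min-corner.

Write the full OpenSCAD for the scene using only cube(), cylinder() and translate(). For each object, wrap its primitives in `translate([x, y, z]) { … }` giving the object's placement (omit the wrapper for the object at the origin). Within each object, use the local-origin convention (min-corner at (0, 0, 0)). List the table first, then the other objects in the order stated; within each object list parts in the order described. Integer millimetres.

translate([0, 0, 725]) cube([1477, 775, 44]);
translate([31, 31, 0]) cube([44, 44, 725]);
translate([1402, 31, 0]) cube([44, 44, 725]);
translate([31, 700, 0]) cube([44, 44, 725]);
translate([1402, 700, 0]) cube([44, 44, 725]);
translate([0, 0, 769]) {
  cube([74, 86, 2089]);
  translate([914, 0, 0]) cube([74, 86, 2089]);
  translate([0, 0, 2089]) cube([988, 86, 47]);
}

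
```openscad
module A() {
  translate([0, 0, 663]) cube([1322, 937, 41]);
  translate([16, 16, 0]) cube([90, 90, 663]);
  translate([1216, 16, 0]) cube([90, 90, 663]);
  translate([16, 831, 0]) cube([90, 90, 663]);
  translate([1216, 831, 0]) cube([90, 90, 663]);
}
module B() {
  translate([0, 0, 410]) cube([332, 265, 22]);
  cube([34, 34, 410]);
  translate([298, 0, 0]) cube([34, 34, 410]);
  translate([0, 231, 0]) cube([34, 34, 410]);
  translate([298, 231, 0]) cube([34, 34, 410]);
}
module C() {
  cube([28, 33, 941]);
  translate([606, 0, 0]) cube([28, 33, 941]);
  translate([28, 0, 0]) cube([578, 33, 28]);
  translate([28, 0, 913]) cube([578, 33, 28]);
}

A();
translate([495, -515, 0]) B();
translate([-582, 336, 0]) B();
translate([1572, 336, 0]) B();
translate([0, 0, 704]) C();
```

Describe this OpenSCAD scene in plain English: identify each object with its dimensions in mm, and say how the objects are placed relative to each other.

A is a rectangular dining table. The top is 1322×937×41 mm with its upper surface at z = 704 mm. It stands on four 90×90 mm square legs, each inset 16 mm from the nearest pair of top edges, running from the floor to the underside of the top.

B is a four-legged stool. The seat is a 332×265×22 mm slab whose top surface is at z = 432 mm; four square legs, each 34×34 mm in cross-section, run from the floor (z = 0) to the underside of the seat, each flush with a corner of the seat.

C is a rectangular picture frame lying in the x–z plane (depth along y). The opening is 578 mm wide (x) by 885 mm tall (z), surrounded by a border 28 mm wide on all four sides. The frame is 33 mm deep and is made of two full-height vertical stiles with two horizontal rails fitted between them.

Three stools sit around the table at the −y, −x, +x sides. The picture frame is on top of the table.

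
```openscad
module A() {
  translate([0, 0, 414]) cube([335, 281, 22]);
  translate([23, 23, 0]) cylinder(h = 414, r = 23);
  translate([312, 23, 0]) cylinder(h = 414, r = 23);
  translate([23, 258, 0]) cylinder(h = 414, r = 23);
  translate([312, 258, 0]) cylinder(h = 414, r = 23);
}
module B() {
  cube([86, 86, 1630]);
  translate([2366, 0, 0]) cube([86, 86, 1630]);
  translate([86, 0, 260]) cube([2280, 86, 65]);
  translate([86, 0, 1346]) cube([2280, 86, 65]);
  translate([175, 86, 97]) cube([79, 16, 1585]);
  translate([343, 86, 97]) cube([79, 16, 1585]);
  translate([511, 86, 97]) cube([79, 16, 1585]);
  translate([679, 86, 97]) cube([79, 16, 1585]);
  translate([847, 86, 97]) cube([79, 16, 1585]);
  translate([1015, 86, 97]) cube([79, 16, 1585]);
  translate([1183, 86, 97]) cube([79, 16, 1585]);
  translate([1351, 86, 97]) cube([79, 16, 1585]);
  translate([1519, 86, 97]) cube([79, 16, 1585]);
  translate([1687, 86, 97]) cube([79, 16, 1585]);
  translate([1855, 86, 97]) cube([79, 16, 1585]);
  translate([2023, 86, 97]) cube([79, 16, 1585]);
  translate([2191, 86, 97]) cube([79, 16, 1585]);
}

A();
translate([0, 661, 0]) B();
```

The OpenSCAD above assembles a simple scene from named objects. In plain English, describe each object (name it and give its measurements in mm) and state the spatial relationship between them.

A is a simple wooden stool: a rectangular seat 335 mm (x) by 281 mm (y), 22 mm thick, top face at z = 436 mm, on four round legs, each 46 mm in diameter. The legs rest on z = 0, each leg's axis is inset half a diameter from the nearest pair of seat edges (so the leg's bounding box is flush with the corner).

B is a fence section. Two 86×86 mm posts, 1630 mm tall, stand on the floor with a clear span of 2280 mm between their inner faces. Two horizontal rails of 86×65 mm section span the gap between the posts with their undersides at z = 260 mm and z = 1346 mm, flush with the posts' −y face. 13 pickets, each 79 mm wide, 16 mm thick and 1585 mm tall, are fixed to the +y face of the rails with their bottoms at z = 97 mm, evenly spaced across the span with equal gaps (rounded down to the nearest mm) at the −x end and between each pair — any rounding remainder accumulates at the +x end.

The fence section is on the floor beside the stool on its +y side.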